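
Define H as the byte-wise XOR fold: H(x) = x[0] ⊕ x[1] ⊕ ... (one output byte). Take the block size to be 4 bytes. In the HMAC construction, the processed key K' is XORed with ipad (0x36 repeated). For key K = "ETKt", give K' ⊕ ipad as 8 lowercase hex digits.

Key "ETKt" = 45 54 4b 74 is exactly B = 4 bytes: K' = 45 54 4b 74.
XOR each byte with 0x36: 45⊕36=73, 54⊕36=62, 4b⊕36=7d, 74⊕36=42.

73627d42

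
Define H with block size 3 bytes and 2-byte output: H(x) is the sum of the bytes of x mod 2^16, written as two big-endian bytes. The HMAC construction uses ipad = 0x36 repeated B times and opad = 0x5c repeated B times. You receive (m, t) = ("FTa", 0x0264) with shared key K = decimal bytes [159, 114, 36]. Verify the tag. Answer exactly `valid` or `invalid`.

valid

Key decimal bytes [159, 114, 36] = 9f 72 24 is exactly B = 3 bytes: K' = 9f 72 24.
K' ⊕ ipad = a9 44 12; K' ⊕ opad = c3 2e 78.
Inner hash: sum = 169+68+18+70+84+97 = 506 → 01 fa.
Outer hash (recomputed tag): sum = 195+46+120+1+250 = 612 → 02 64.
Recomputed tag = 0264; claimed = 0264 → match.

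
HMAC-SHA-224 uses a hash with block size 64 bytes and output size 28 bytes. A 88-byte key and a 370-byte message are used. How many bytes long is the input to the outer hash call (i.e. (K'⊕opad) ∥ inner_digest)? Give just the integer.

92

Key is 88 > 64 bytes, so it is hashed to 28 bytes then zero-padded to 64: |K'| = 64.
Outer input = (K'⊕opad) ∥ H(inner) → 64 + 28 = 92 bytes.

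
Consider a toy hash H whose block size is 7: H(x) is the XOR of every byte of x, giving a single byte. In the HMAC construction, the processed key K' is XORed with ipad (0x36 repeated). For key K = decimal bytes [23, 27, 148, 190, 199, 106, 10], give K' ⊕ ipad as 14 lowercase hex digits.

Key decimal bytes [23, 27, 148, 190, 199, 106, 10] = 17 1b 94 be c7 6a 0a is exactly B = 7 bytes: K' = 17 1b 94 be c7 6a 0a.
XOR each byte with 0x36: 17⊕36=21, 1b⊕36=2d, 94⊕36=a2, be⊕36=88, c7⊕36=f1, 6a⊕36=5c, 0a⊕36=3c.

212da288f15c3c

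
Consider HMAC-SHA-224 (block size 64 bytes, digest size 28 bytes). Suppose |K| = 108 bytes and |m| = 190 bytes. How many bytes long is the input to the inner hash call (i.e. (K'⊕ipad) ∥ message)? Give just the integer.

254

Key is 108 > 64 bytes, so it is hashed to 28 bytes then zero-padded to 64: |K'| = 64.
Inner input = (K'⊕ipad) ∥ m → 64 + 190 = 254 bytes.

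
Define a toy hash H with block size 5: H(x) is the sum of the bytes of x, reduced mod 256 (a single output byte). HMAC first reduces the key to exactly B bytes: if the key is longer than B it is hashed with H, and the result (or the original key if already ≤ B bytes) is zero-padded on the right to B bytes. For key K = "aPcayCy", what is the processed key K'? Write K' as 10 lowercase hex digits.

aa00000000

|K| = 7 > B = 5, so first hash the key.
H(K): sum = 97+80+99+97+121+67+121 = 682; mod 256 = 170 → aa.
Zero-pad H(K) = aa to 5 bytes: K' = aa 00 00 00 00.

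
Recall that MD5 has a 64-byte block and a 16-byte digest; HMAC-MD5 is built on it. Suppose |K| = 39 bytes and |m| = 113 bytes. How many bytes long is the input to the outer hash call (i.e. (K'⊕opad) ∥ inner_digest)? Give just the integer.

Key is 39 ≤ 64 bytes, zero-padded: |K'| = 64.
Outer input = (K'⊕opad) ∥ H(inner) → 64 + 16 = 80 bytes.

80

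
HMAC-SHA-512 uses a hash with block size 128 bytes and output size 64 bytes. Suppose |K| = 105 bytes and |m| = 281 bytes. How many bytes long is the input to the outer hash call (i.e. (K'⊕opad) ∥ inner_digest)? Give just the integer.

Key is 105 ≤ 128 bytes, zero-padded: |K'| = 128.
Outer input = (K'⊕opad) ∥ H(inner) → 128 + 64 = 192 bytes.

192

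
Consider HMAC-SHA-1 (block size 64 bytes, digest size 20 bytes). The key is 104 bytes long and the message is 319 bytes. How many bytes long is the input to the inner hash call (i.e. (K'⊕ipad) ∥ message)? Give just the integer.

383

Key is 104 > 64 bytes, so it is hashed to 20 bytes then zero-padded to 64: |K'| = 64.
Inner input = (K'⊕ipad) ∥ m → 64 + 319 = 383 bytes.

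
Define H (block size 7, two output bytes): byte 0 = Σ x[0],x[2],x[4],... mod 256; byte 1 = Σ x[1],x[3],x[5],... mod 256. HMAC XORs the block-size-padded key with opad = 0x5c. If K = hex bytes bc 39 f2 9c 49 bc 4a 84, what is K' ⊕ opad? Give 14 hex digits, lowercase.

Key hex bytes bc 39 f2 9c 49 bc 4a 84 is 8 bytes > B = 7, so hash it first: H(key) = 41 15, then zero-pad to 7 bytes: K' = 41 15 00 00 00 00 00.
XOR each byte with 0x5c: 41⊕5c=1d, 15⊕5c=49, 00⊕5c=5c, 00⊕5c=5c, 00⊕5c=5c, 00⊕5c=5c, 00⊕5c=5c.

1d495c5c5c5c5c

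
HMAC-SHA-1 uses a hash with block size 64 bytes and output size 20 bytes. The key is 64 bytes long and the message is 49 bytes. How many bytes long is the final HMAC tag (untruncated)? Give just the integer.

20

The tag is one SHA-1 digest: 20 bytes.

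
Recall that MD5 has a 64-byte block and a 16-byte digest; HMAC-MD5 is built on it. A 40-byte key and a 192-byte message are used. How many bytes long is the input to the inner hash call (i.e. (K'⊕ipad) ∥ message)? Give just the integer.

Key is 40 ≤ 64 bytes, zero-padded: |K'| = 64.
Inner input = (K'⊕ipad) ∥ m → 64 + 192 = 256 bytes.

256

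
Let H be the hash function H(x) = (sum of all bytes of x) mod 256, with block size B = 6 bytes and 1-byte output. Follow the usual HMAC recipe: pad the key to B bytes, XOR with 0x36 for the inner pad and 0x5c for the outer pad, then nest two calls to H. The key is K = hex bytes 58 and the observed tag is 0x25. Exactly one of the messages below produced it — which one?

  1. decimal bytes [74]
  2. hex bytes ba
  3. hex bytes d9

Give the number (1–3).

3

Key hex bytes 58 is 1 byte ≤ B = 6; zero-pad to 6 bytes: K' = 58 00 00 00 00 00.
K' ⊕ ipad = 6e 36 36 36 36 36; K' ⊕ opad = 04 5c 5c 5c 5c 5c.
m1: inner = H(6e 36 36 36 36 36 4a) = c6; tag = H(04 5c 5c 5c 5c 5c c6) = 96
m2: inner = H(6e 36 36 36 36 36 ba) = 36; tag = H(04 5c 5c 5c 5c 5c 36) = 06
m3: inner = H(6e 36 36 36 36 36 d9) = 55; tag = H(04 5c 5c 5c 5c 5c 55) = 25 ← matches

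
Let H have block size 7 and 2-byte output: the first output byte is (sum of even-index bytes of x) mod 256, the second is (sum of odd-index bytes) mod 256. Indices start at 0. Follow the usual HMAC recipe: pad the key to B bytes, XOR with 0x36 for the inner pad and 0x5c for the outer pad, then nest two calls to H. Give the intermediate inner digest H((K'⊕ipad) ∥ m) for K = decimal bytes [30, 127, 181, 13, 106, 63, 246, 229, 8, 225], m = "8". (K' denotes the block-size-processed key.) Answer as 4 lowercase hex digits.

af4b

Key decimal bytes [30, 127, 181, 13, 106, 63, 246, 229, 8, 225] = 1e 7f b5 0d 6a 3f f6 e5 08 e1 is 10 bytes > B = 7, so hash it first: H(key) = 3b 91, then zero-pad to 7 bytes: K' = 3b 91 00 00 00 00 00.
K' ⊕ ipad = 0d a7 36 36 36 36 36.
Inner input = 0d a7 36 36 36 36 36 ∥ 38.
Inner hash: even-index sum = 175 mod 256 = 175; odd-index sum = 331 mod 256 = 75 → af 4b.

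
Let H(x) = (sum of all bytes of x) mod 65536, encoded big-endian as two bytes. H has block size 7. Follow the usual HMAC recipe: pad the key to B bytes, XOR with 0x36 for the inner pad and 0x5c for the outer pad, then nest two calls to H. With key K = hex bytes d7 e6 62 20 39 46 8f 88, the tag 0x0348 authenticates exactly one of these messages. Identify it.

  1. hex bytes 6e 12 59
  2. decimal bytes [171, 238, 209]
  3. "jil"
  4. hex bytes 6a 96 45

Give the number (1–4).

2

Key hex bytes d7 e6 62 20 39 46 8f 88 is 8 bytes > B = 7, so hash it first: H(key) = 03 d5, then zero-pad to 7 bytes: K' = 03 d5 00 00 00 00 00.
K' ⊕ ipad = 35 e3 36 36 36 36 36; K' ⊕ opad = 5f 89 5c 5c 5c 5c 5c.
m1: inner = H(35 e3 36 36 36 36 36 6e 12 59) = 02 ff; tag = H(5f 89 5c 5c 5c 5c 5c 02 ff) = 03b5
m2: inner = H(35 e3 36 36 36 36 36 ab ee d1) = 04 90; tag = H(5f 89 5c 5c 5c 5c 5c 04 90) = 0348 ← matches
m3: inner = H(35 e3 36 36 36 36 36 6a 69 6c) = 03 65; tag = H(5f 89 5c 5c 5c 5c 5c 03 65) = 031c
m4: inner = H(35 e3 36 36 36 36 36 6a 96 45) = 03 6b; tag = H(5f 89 5c 5c 5c 5c 5c 03 6b) = 0322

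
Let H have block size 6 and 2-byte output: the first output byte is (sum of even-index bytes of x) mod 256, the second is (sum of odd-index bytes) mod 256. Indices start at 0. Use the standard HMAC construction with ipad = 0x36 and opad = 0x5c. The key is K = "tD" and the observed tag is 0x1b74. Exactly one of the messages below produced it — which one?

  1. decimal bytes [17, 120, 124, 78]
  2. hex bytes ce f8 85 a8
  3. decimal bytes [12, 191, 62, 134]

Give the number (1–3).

1

Key "tD" = 74 44 is 2 bytes ≤ B = 6; zero-pad to 6 bytes: K' = 74 44 00 00 00 00.
K' ⊕ ipad = 42 72 36 36 36 36; K' ⊕ opad = 28 18 5c 5c 5c 5c.
m1: inner = H(42 72 36 36 36 36 11 78 7c 4e) = 3b a4; tag = H(28 18 5c 5c 5c 5c 3b a4) = 1b74 ← matches
m2: inner = H(42 72 36 36 36 36 ce f8 85 a8) = 01 7e; tag = H(28 18 5c 5c 5c 5c 01 7e) = e14e
m3: inner = H(42 72 36 36 36 36 0c bf 3e 86) = f8 23; tag = H(28 18 5c 5c 5c 5c f8 23) = d8f3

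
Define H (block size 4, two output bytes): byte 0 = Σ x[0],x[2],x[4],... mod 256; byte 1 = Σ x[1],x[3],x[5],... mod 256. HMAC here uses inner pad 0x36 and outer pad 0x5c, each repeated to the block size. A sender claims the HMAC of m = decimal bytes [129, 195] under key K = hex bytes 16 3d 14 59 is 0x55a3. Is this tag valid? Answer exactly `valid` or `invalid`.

Key hex bytes 16 3d 14 59 is exactly B = 4 bytes: K' = 16 3d 14 59.
K' ⊕ ipad = 20 0b 22 6f; K' ⊕ opad = 4a 61 48 05.
Inner hash: even-index sum = 195 mod 256 = 195; odd-index sum = 317 mod 256 = 61 → c3 3d.
Outer hash (recomputed tag): even-index sum = 341 mod 256 = 85; odd-index sum = 163 mod 256 = 163 → 55 a3.
Recomputed tag = 55a3; claimed = 55a3 → match.

valid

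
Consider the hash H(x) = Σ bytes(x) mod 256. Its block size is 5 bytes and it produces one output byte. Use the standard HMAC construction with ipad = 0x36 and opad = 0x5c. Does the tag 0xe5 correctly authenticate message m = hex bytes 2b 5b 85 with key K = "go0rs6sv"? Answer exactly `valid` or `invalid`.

valid

Key "go0rs6sv" = 67 6f 30 72 73 36 73 76 is 8 bytes > B = 5, so hash it first: H(key) = 0a, then zero-pad to 5 bytes: K' = 0a 00 00 00 00.
K' ⊕ ipad = 3c 36 36 36 36; K' ⊕ opad = 56 5c 5c 5c 5c.
Inner hash: sum = 60+54+54+54+54+43+91+133 = 543; mod 256 = 31 → 1f.
Outer hash (recomputed tag): sum = 86+92+92+92+92+31 = 485; mod 256 = 229 → e5.
Recomputed tag = e5; claimed = e5 → match.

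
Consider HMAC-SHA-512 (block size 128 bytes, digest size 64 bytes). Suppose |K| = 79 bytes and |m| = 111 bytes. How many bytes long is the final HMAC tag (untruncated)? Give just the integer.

The tag is one SHA-512 digest: 64 bytes.

64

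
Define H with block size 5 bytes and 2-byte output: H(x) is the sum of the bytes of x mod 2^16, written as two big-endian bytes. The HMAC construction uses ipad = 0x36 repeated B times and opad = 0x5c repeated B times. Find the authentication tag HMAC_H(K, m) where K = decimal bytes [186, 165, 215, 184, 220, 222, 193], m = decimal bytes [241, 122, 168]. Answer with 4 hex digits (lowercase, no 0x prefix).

Key decimal bytes [186, 165, 215, 184, 220, 222, 193] = ba a5 d7 b8 dc de c1 is 7 bytes > B = 5, so hash it first: H(key) = 05 69, then zero-pad to 5 bytes: K' = 05 69 00 00 00.
K' ⊕ ipad = 33 5f 36 36 36.  K' ⊕ opad = 59 35 5c 5c 5c.
Inner input = (K'⊕ipad) ∥ m = 33 5f 36 36 36 ∥ f1 7a a8.
Inner hash: sum = 51+95+54+54+54+241+122+168 = 839 → 03 47.
Outer input = (K'⊕opad) ∥ inner = 59 35 5c 5c 5c ∥ 03 47.
Outer hash (tag): sum = 89+53+92+92+92+3+71 = 492 → 01 ec.

01ec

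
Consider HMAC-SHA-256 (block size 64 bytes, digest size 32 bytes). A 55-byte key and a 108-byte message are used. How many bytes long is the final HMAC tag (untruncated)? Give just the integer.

32

The tag is one SHA-256 digest: 32 bytes.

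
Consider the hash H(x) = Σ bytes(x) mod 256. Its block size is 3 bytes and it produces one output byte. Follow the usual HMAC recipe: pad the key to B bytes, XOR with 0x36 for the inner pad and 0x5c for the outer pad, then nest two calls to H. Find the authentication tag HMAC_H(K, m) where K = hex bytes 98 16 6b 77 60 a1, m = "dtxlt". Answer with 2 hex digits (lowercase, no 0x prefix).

Key hex bytes 98 16 6b 77 60 a1 is 6 bytes > B = 3, so hash it first: H(key) = 91, then zero-pad to 3 bytes: K' = 91 00 00.
K' ⊕ ipad = a7 36 36.  K' ⊕ opad = cd 5c 5c.
Inner input = (K'⊕ipad) ∥ m = a7 36 36 ∥ 64 74 78 6c 74.
Inner hash: sum = 167+54+54+100+116+120+108+116 = 835; mod 256 = 67 → 43.
Outer input = (K'⊕opad) ∥ inner = cd 5c 5c ∥ 43.
Outer hash (tag): sum = 205+92+92+67 = 456; mod 256 = 200 → c8.

c8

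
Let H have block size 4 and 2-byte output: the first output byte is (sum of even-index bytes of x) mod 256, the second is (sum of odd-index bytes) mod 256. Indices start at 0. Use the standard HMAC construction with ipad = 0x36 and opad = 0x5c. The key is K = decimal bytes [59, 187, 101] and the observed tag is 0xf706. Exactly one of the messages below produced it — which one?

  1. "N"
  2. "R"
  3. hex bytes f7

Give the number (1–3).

3

Key decimal bytes [59, 187, 101] = 3b bb 65 is 3 bytes ≤ B = 4; zero-pad to 4 bytes: K' = 3b bb 65 00.
K' ⊕ ipad = 0d 8d 53 36; K' ⊕ opad = 67 e7 39 5c.
m1: inner = H(0d 8d 53 36 4e) = ae c3; tag = H(67 e7 39 5c ae c3) = 4e06
m2: inner = H(0d 8d 53 36 52) = b2 c3; tag = H(67 e7 39 5c b2 c3) = 5206
m3: inner = H(0d 8d 53 36 f7) = 57 c3; tag = H(67 e7 39 5c 57 c3) = f706 ← matches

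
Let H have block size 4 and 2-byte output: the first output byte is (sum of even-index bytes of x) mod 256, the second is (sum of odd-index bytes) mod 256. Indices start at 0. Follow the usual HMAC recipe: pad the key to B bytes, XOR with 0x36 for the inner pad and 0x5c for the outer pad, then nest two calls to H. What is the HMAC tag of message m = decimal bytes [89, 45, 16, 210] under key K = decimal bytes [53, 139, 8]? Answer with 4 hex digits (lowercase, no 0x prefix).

6725

Key decimal bytes [53, 139, 8] = 35 8b 08 is 3 bytes ≤ B = 4; zero-pad to 4 bytes: K' = 35 8b 08 00.
K' ⊕ ipad = 03 bd 3e 36.  K' ⊕ opad = 69 d7 54 5c.
Inner input = (K'⊕ipad) ∥ m = 03 bd 3e 36 ∥ 59 2d 10 d2.
Inner hash: even-index sum = 170 mod 256 = 170; odd-index sum = 498 mod 256 = 242 → aa f2.
Outer input = (K'⊕opad) ∥ inner = 69 d7 54 5c ∥ aa f2.
Outer hash (tag): even-index sum = 359 mod 256 = 103; odd-index sum = 549 mod 256 = 37 → 67 25.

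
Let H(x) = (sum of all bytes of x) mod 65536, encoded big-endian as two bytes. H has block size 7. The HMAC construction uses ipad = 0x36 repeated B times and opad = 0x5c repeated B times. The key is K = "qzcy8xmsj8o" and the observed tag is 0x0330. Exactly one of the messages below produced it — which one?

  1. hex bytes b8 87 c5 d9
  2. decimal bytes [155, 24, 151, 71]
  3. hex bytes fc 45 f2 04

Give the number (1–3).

Key "qzcy8xmsj8o" = 71 7a 63 79 38 78 6d 73 6a 38 6f is 11 bytes > B = 7, so hash it first: H(key) = 04 68, then zero-pad to 7 bytes: K' = 04 68 00 00 00 00 00.
K' ⊕ ipad = 32 5e 36 36 36 36 36; K' ⊕ opad = 58 34 5c 5c 5c 5c 5c.
m1: inner = H(32 5e 36 36 36 36 36 b8 87 c5 d9) = 04 7b; tag = H(58 34 5c 5c 5c 5c 5c 04 7b) = 02d7
m2: inner = H(32 5e 36 36 36 36 36 9b 18 97 47) = 03 2f; tag = H(58 34 5c 5c 5c 5c 5c 03 2f) = 028a
m3: inner = H(32 5e 36 36 36 36 36 fc 45 f2 04) = 03 d5; tag = H(58 34 5c 5c 5c 5c 5c 03 d5) = 0330 ← matches

3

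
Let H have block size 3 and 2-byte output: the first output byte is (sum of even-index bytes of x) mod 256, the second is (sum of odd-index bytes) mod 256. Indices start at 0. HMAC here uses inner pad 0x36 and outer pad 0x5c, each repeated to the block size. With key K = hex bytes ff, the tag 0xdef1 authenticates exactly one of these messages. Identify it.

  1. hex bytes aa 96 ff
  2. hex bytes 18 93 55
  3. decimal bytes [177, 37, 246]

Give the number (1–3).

1

Key hex bytes ff is 1 byte ≤ B = 3; zero-pad to 3 bytes: K' = ff 00 00.
K' ⊕ ipad = c9 36 36; K' ⊕ opad = a3 5c 5c.
m1: inner = H(c9 36 36 aa 96 ff) = 95 df; tag = H(a3 5c 5c 95 df) = def1 ← matches
m2: inner = H(c9 36 36 18 93 55) = 92 a3; tag = H(a3 5c 5c 92 a3) = a2ee
m3: inner = H(c9 36 36 b1 25 f6) = 24 dd; tag = H(a3 5c 5c 24 dd) = dc80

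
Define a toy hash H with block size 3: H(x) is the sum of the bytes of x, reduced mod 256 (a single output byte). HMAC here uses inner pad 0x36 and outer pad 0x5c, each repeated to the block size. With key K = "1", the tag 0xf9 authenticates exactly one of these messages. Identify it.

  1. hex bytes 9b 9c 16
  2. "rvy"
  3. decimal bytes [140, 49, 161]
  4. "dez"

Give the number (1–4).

2

Key "1" = 31 is 1 byte ≤ B = 3; zero-pad to 3 bytes: K' = 31 00 00.
K' ⊕ ipad = 07 36 36; K' ⊕ opad = 6d 5c 5c.
m1: inner = H(07 36 36 9b 9c 16) = c0; tag = H(6d 5c 5c c0) = e5
m2: inner = H(07 36 36 72 76 79) = d4; tag = H(6d 5c 5c d4) = f9 ← matches
m3: inner = H(07 36 36 8c 31 a1) = d1; tag = H(6d 5c 5c d1) = f6
m4: inner = H(07 36 36 64 65 7a) = b6; tag = H(6d 5c 5c b6) = db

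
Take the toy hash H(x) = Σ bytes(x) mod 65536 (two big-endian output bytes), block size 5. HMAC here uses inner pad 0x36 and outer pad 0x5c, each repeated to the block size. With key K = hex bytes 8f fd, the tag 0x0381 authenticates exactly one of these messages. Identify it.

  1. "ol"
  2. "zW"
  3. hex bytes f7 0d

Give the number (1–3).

Key hex bytes 8f fd is 2 bytes ≤ B = 5; zero-pad to 5 bytes: K' = 8f fd 00 00 00.
K' ⊕ ipad = b9 cb 36 36 36; K' ⊕ opad = d3 a1 5c 5c 5c.
m1: inner = H(b9 cb 36 36 36 6f 6c) = 03 01; tag = H(d3 a1 5c 5c 5c 03 01) = 028c
m2: inner = H(b9 cb 36 36 36 7a 57) = 02 f7; tag = H(d3 a1 5c 5c 5c 02 f7) = 0381 ← matches
m3: inner = H(b9 cb 36 36 36 f7 0d) = 03 2a; tag = H(d3 a1 5c 5c 5c 03 2a) = 02b5

2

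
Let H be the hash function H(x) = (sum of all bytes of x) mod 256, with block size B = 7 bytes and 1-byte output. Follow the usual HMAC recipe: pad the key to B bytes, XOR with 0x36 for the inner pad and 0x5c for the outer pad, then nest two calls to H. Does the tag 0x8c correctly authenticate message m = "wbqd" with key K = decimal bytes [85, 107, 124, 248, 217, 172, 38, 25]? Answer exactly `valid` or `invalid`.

valid

Key decimal bytes [85, 107, 124, 248, 217, 172, 38, 25] = 55 6b 7c f8 d9 ac 26 19 is 8 bytes > B = 7, so hash it first: H(key) = f8, then zero-pad to 7 bytes: K' = f8 00 00 00 00 00 00.
K' ⊕ ipad = ce 36 36 36 36 36 36; K' ⊕ opad = a4 5c 5c 5c 5c 5c 5c.
Inner hash: sum = 206+54+54+54+54+54+54+119+98+113+100 = 960; mod 256 = 192 → c0.
Outer hash (recomputed tag): sum = 164+92+92+92+92+92+92+192 = 908; mod 256 = 140 → 8c.
Recomputed tag = 8c; claimed = 8c → match.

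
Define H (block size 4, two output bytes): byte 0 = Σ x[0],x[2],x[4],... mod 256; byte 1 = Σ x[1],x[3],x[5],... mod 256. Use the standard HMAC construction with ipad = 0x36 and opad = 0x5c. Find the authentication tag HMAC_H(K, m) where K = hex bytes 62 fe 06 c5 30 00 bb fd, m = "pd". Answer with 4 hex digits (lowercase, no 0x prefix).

Key hex bytes 62 fe 06 c5 30 00 bb fd is 8 bytes > B = 4, so hash it first: H(key) = 53 c0, then zero-pad to 4 bytes: K' = 53 c0 00 00.
K' ⊕ ipad = 65 f6 36 36.  K' ⊕ opad = 0f 9c 5c 5c.
Inner input = (K'⊕ipad) ∥ m = 65 f6 36 36 ∥ 70 64.
Inner hash: even-index sum = 267 mod 256 = 11; odd-index sum = 400 mod 256 = 144 → 0b 90.
Outer input = (K'⊕opad) ∥ inner = 0f 9c 5c 5c ∥ 0b 90.
Outer hash (tag): even-index sum = 118 mod 256 = 118; odd-index sum = 392 mod 256 = 136 → 76 88.

7688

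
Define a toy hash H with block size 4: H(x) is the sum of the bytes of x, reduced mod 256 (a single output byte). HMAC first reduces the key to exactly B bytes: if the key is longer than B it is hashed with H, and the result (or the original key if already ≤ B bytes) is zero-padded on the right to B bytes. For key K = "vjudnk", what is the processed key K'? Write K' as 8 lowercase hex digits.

92000000

|K| = 6 > B = 4, so first hash the key.
H(K): sum = 118+106+117+100+110+107 = 658; mod 256 = 146 → 92.
Zero-pad H(K) = 92 to 4 bytes: K' = 92 00 00 00.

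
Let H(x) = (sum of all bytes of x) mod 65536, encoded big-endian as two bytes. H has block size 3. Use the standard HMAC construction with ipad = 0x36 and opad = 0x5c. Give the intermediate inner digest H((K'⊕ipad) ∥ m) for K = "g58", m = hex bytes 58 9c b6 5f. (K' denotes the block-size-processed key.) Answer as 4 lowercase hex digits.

026b

Key "g58" = 67 35 38 is exactly B = 3 bytes: K' = 67 35 38.
K' ⊕ ipad = 51 03 0e.
Inner input = 51 03 0e ∥ 58 9c b6 5f.
Inner hash: sum = 81+3+14+88+156+182+95 = 619 → 02 6b.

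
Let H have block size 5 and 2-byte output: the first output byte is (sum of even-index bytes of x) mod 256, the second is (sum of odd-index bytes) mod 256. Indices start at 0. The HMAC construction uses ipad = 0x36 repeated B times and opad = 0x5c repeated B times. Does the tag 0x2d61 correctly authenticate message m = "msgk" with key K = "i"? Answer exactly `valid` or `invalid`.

Key "i" = 69 is 1 byte ≤ B = 5; zero-pad to 5 bytes: K' = 69 00 00 00 00.
K' ⊕ ipad = 5f 36 36 36 36; K' ⊕ opad = 35 5c 5c 5c 5c.
Inner hash: even-index sum = 425 mod 256 = 169; odd-index sum = 320 mod 256 = 64 → a9 40.
Outer hash (recomputed tag): even-index sum = 301 mod 256 = 45; odd-index sum = 353 mod 256 = 97 → 2d 61.
Recomputed tag = 2d61; claimed = 2d61 → match.

valid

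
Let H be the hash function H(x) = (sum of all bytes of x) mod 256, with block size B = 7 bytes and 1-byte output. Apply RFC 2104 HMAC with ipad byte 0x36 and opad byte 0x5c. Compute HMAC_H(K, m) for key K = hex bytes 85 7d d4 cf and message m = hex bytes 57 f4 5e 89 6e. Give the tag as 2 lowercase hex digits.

44

Key hex bytes 85 7d d4 cf is 4 bytes ≤ B = 7; zero-pad to 7 bytes: K' = 85 7d d4 cf 00 00 00.
K' ⊕ ipad = b3 4b e2 f9 36 36 36.  K' ⊕ opad = d9 21 88 93 5c 5c 5c.
Inner input = (K'⊕ipad) ∥ m = b3 4b e2 f9 36 36 36 ∥ 57 f4 5e 89 6e.
Inner hash: sum = 179+75+226+249+54+54+54+87+244+94+137+110 = 1563; mod 256 = 27 → 1b.
Outer input = (K'⊕opad) ∥ inner = d9 21 88 93 5c 5c 5c ∥ 1b.
Outer hash (tag): sum = 217+33+136+147+92+92+92+27 = 836; mod 256 = 68 → 44.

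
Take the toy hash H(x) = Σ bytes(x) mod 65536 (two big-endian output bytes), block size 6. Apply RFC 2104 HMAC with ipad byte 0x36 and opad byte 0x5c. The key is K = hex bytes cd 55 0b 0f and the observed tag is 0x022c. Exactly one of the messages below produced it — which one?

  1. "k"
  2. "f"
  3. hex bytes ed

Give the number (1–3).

Key hex bytes cd 55 0b 0f is 4 bytes ≤ B = 6; zero-pad to 6 bytes: K' = cd 55 0b 0f 00 00.
K' ⊕ ipad = fb 63 3d 39 36 36; K' ⊕ opad = 91 09 57 53 5c 5c.
m1: inner = H(fb 63 3d 39 36 36 6b) = 02 ab; tag = H(91 09 57 53 5c 5c 02 ab) = 02a9
m2: inner = H(fb 63 3d 39 36 36 66) = 02 a6; tag = H(91 09 57 53 5c 5c 02 a6) = 02a4
m3: inner = H(fb 63 3d 39 36 36 ed) = 03 2d; tag = H(91 09 57 53 5c 5c 03 2d) = 022c ← matches

3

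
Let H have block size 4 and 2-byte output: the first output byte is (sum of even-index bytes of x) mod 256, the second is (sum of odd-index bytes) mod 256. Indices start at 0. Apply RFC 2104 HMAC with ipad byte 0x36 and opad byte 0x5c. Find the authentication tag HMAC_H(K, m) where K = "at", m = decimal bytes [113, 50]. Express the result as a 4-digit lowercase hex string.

Key "at" = 61 74 is 2 bytes ≤ B = 4; zero-pad to 4 bytes: K' = 61 74 00 00.
K' ⊕ ipad = 57 42 36 36.  K' ⊕ opad = 3d 28 5c 5c.
Inner input = (K'⊕ipad) ∥ m = 57 42 36 36 ∥ 71 32.
Inner hash: even-index sum = 254 mod 256 = 254; odd-index sum = 170 mod 256 = 170 → fe aa.
Outer input = (K'⊕opad) ∥ inner = 3d 28 5c 5c ∥ fe aa.
Outer hash (tag): even-index sum = 407 mod 256 = 151; odd-index sum = 302 mod 256 = 46 → 97 2e.

972e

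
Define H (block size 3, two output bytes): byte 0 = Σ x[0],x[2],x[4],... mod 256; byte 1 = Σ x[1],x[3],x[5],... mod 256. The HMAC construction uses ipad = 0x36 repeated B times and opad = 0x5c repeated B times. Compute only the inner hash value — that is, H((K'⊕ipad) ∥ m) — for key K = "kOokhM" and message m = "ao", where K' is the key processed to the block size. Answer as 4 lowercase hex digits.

1992

Key "kOokhM" = 6b 4f 6f 6b 68 4d is 6 bytes > B = 3, so hash it first: H(key) = 42 07, then zero-pad to 3 bytes: K' = 42 07 00.
K' ⊕ ipad = 74 31 36.
Inner input = 74 31 36 ∥ 61 6f.
Inner hash: even-index sum = 281 mod 256 = 25; odd-index sum = 146 mod 256 = 146 → 19 92.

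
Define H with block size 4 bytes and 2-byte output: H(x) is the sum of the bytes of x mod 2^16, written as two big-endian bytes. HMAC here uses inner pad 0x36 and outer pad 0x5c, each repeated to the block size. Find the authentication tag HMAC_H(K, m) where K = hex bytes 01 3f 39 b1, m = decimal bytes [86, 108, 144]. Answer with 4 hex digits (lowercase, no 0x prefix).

023c

Key hex bytes 01 3f 39 b1 is exactly B = 4 bytes: K' = 01 3f 39 b1.
K' ⊕ ipad = 37 09 0f 87.  K' ⊕ opad = 5d 63 65 ed.
Inner input = (K'⊕ipad) ∥ m = 37 09 0f 87 ∥ 56 6c 90.
Inner hash: sum = 55+9+15+135+86+108+144 = 552 → 02 28.
Outer input = (K'⊕opad) ∥ inner = 5d 63 65 ed ∥ 02 28.
Outer hash (tag): sum = 93+99+101+237+2+40 = 572 → 02 3c.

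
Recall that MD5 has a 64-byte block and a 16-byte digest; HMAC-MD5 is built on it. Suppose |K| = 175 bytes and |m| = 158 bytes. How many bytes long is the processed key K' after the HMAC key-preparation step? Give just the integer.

64

Key is 175 > 64 bytes, so it is hashed to 16 bytes then zero-padded to 64: |K'| = 64.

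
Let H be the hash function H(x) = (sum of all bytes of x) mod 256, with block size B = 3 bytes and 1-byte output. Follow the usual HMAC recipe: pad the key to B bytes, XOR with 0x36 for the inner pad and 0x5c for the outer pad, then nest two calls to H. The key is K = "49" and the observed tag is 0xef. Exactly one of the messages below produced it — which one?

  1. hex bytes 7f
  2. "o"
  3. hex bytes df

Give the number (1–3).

Key "49" = 34 39 is 2 bytes ≤ B = 3; zero-pad to 3 bytes: K' = 34 39 00.
K' ⊕ ipad = 02 0f 36; K' ⊕ opad = 68 65 5c.
m1: inner = H(02 0f 36 7f) = c6; tag = H(68 65 5c c6) = ef ← matches
m2: inner = H(02 0f 36 6f) = b6; tag = H(68 65 5c b6) = df
m3: inner = H(02 0f 36 df) = 26; tag = H(68 65 5c 26) = 4f

1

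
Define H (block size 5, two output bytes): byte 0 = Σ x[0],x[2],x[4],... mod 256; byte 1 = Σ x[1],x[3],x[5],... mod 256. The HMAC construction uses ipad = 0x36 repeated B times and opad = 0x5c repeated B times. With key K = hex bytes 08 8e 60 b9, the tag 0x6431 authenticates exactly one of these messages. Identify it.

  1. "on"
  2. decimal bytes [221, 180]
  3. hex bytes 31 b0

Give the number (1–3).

3

Key hex bytes 08 8e 60 b9 is 4 bytes ≤ B = 5; zero-pad to 5 bytes: K' = 08 8e 60 b9 00.
K' ⊕ ipad = 3e b8 56 8f 36; K' ⊕ opad = 54 d2 3c e5 5c.
m1: inner = H(3e b8 56 8f 36 6f 6e) = 38 b6; tag = H(54 d2 3c e5 5c 38 b6) = a2ef
m2: inner = H(3e b8 56 8f 36 dd b4) = 7e 24; tag = H(54 d2 3c e5 5c 7e 24) = 1035
m3: inner = H(3e b8 56 8f 36 31 b0) = 7a 78; tag = H(54 d2 3c e5 5c 7a 78) = 6431 ← matches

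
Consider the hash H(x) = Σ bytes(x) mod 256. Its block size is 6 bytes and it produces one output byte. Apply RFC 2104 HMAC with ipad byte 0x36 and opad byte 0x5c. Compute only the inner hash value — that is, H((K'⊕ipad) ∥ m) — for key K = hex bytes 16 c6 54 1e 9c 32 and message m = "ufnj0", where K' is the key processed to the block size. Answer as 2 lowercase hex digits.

2b

Key hex bytes 16 c6 54 1e 9c 32 is exactly B = 6 bytes: K' = 16 c6 54 1e 9c 32.
K' ⊕ ipad = 20 f0 62 28 aa 04.
Inner input = 20 f0 62 28 aa 04 ∥ 75 66 6e 6a 30.
Inner hash: sum = 32+240+98+40+170+4+117+102+110+106+48 = 1067; mod 256 = 43 → 2b.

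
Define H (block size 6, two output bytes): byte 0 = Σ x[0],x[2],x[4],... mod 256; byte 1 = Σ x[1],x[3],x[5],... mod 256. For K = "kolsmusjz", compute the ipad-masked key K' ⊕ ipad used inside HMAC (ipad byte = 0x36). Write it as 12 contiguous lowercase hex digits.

Key "kolsmusjz" = 6b 6f 6c 73 6d 75 73 6a 7a is 9 bytes > B = 6, so hash it first: H(key) = 31 c1, then zero-pad to 6 bytes: K' = 31 c1 00 00 00 00.
XOR each byte with 0x36: 31⊕36=07, c1⊕36=f7, 00⊕36=36, 00⊕36=36, 00⊕36=36, 00⊕36=36.

07f736363636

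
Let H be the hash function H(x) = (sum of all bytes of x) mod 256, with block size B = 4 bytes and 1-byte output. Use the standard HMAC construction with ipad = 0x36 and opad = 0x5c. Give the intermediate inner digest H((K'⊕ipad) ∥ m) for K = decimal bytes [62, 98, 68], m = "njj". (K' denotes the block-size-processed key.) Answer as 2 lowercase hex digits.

46

Key decimal bytes [62, 98, 68] = 3e 62 44 is 3 bytes ≤ B = 4; zero-pad to 4 bytes: K' = 3e 62 44 00.
K' ⊕ ipad = 08 54 72 36.
Inner input = 08 54 72 36 ∥ 6e 6a 6a.
Inner hash: sum = 8+84+114+54+110+106+106 = 582; mod 256 = 70 → 46.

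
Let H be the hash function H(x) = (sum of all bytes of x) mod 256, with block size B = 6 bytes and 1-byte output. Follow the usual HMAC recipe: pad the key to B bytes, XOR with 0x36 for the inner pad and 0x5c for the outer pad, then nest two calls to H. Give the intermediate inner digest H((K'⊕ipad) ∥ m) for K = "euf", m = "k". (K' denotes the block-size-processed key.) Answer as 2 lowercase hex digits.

f3

Key "euf" = 65 75 66 is 3 bytes ≤ B = 6; zero-pad to 6 bytes: K' = 65 75 66 00 00 00.
K' ⊕ ipad = 53 43 50 36 36 36.
Inner input = 53 43 50 36 36 36 ∥ 6b.
Inner hash: sum = 83+67+80+54+54+54+107 = 499; mod 256 = 243 → f3.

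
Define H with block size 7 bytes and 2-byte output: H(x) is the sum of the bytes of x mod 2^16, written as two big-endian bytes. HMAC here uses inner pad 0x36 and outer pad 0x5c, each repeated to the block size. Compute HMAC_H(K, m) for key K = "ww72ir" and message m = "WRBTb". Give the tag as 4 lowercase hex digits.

Key "ww72ir" = 77 77 37 32 69 72 is 6 bytes ≤ B = 7; zero-pad to 7 bytes: K' = 77 77 37 32 69 72 00.
K' ⊕ ipad = 41 41 01 04 5f 44 36.  K' ⊕ opad = 2b 2b 6b 6e 35 2e 5c.
Inner input = (K'⊕ipad) ∥ m = 41 41 01 04 5f 44 36 ∥ 57 52 42 54 62.
Inner hash: sum = 65+65+1+4+95+68+54+87+82+66+84+98 = 769 → 03 01.
Outer input = (K'⊕opad) ∥ inner = 2b 2b 6b 6e 35 2e 5c ∥ 03 01.
Outer hash (tag): sum = 43+43+107+110+53+46+92+3+1 = 498 → 01 f2.

01f2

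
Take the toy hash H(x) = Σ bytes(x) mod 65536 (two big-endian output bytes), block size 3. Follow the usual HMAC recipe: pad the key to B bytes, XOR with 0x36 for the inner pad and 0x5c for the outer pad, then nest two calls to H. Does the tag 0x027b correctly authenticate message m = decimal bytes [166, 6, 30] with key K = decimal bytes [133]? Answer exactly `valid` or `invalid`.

valid

Key decimal bytes [133] = 85 is 1 byte ≤ B = 3; zero-pad to 3 bytes: K' = 85 00 00.
K' ⊕ ipad = b3 36 36; K' ⊕ opad = d9 5c 5c.
Inner hash: sum = 179+54+54+166+6+30 = 489 → 01 e9.
Outer hash (recomputed tag): sum = 217+92+92+1+233 = 635 → 02 7b.
Recomputed tag = 027b; claimed = 027b → match.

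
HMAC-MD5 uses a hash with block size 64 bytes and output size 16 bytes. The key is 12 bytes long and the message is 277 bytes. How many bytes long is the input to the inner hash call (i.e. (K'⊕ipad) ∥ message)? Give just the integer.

Key is 12 ≤ 64 bytes, zero-padded: |K'| = 64.
Inner input = (K'⊕ipad) ∥ m → 64 + 277 = 341 bytes.

341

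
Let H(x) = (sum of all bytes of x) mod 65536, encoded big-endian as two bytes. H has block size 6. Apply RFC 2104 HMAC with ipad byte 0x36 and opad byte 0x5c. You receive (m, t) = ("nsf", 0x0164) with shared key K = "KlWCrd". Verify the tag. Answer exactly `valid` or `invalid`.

Key "KlWCrd" = 4b 6c 57 43 72 64 is exactly B = 6 bytes: K' = 4b 6c 57 43 72 64.
K' ⊕ ipad = 7d 5a 61 75 44 52; K' ⊕ opad = 17 30 0b 1f 2e 38.
Inner hash: sum = 125+90+97+117+68+82+110+115+102 = 906 → 03 8a.
Outer hash (recomputed tag): sum = 23+48+11+31+46+56+3+138 = 356 → 01 64.
Recomputed tag = 0164; claimed = 0164 → match.

valid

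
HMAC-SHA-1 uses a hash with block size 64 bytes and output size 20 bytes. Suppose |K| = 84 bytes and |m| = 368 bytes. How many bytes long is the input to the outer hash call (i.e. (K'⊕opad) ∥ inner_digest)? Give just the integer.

Key is 84 > 64 bytes, so it is hashed to 20 bytes then zero-padded to 64: |K'| = 64.
Outer input = (K'⊕opad) ∥ H(inner) → 64 + 20 = 84 bytes.

84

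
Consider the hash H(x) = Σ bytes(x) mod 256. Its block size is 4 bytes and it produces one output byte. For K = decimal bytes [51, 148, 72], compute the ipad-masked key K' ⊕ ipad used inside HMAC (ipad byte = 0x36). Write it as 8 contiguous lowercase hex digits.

05a27e36

Key decimal bytes [51, 148, 72] = 33 94 48 is 3 bytes ≤ B = 4; zero-pad to 4 bytes: K' = 33 94 48 00.
XOR each byte with 0x36: 33⊕36=05, 94⊕36=a2, 48⊕36=7e, 00⊕36=36.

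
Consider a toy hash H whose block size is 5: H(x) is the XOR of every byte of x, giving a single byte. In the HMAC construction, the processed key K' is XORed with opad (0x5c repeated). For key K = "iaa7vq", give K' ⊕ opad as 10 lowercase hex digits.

Key "iaa7vq" = 69 61 61 37 76 71 is 6 bytes > B = 5, so hash it first: H(key) = 59, then zero-pad to 5 bytes: K' = 59 00 00 00 00.
XOR each byte with 0x5c: 59⊕5c=05, 00⊕5c=5c, 00⊕5c=5c, 00⊕5c=5c, 00⊕5c=5c.

055c5c5c5c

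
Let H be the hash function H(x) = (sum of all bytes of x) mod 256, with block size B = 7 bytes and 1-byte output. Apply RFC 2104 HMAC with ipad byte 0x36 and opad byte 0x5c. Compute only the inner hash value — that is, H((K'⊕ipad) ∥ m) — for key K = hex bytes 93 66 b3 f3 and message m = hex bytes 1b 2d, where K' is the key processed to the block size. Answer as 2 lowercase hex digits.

29

Key hex bytes 93 66 b3 f3 is 4 bytes ≤ B = 7; zero-pad to 7 bytes: K' = 93 66 b3 f3 00 00 00.
K' ⊕ ipad = a5 50 85 c5 36 36 36.
Inner input = a5 50 85 c5 36 36 36 ∥ 1b 2d.
Inner hash: sum = 165+80+133+197+54+54+54+27+45 = 809; mod 256 = 41 → 29.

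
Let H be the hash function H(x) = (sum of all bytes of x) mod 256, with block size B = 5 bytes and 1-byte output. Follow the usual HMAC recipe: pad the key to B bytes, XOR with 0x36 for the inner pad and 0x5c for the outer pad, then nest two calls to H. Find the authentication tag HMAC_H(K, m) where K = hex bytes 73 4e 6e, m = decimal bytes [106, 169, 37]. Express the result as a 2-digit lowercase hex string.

Key hex bytes 73 4e 6e is 3 bytes ≤ B = 5; zero-pad to 5 bytes: K' = 73 4e 6e 00 00.
K' ⊕ ipad = 45 78 58 36 36.  K' ⊕ opad = 2f 12 32 5c 5c.
Inner input = (K'⊕ipad) ∥ m = 45 78 58 36 36 ∥ 6a a9 25.
Inner hash: sum = 69+120+88+54+54+106+169+37 = 697; mod 256 = 185 → b9.
Outer input = (K'⊕opad) ∥ inner = 2f 12 32 5c 5c ∥ b9.
Outer hash (tag): sum = 47+18+50+92+92+185 = 484; mod 256 = 228 → e4.

e4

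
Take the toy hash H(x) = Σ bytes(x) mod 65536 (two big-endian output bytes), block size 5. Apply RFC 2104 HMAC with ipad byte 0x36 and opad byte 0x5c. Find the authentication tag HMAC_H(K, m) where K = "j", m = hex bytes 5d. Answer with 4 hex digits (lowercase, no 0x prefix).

0238

Key "j" = 6a is 1 byte ≤ B = 5; zero-pad to 5 bytes: K' = 6a 00 00 00 00.
K' ⊕ ipad = 5c 36 36 36 36.  K' ⊕ opad = 36 5c 5c 5c 5c.
Inner input = (K'⊕ipad) ∥ m = 5c 36 36 36 36 ∥ 5d.
Inner hash: sum = 92+54+54+54+54+93 = 401 → 01 91.
Outer input = (K'⊕opad) ∥ inner = 36 5c 5c 5c 5c ∥ 01 91.
Outer hash (tag): sum = 54+92+92+92+92+1+145 = 568 → 02 38.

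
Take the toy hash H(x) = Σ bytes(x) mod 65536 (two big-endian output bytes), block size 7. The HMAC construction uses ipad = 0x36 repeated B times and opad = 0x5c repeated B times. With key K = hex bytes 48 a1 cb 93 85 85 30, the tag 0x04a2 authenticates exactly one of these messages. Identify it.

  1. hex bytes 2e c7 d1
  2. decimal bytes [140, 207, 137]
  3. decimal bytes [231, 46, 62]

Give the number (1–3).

2

Key hex bytes 48 a1 cb 93 85 85 30 is exactly B = 7 bytes: K' = 48 a1 cb 93 85 85 30.
K' ⊕ ipad = 7e 97 fd a5 b3 b3 06; K' ⊕ opad = 14 fd 97 cf d9 d9 6c.
m1: inner = H(7e 97 fd a5 b3 b3 06 2e c7 d1) = 05 e9; tag = H(14 fd 97 cf d9 d9 6c 05 e9) = 0583
m2: inner = H(7e 97 fd a5 b3 b3 06 8c cf 89) = 06 07; tag = H(14 fd 97 cf d9 d9 6c 06 07) = 04a2 ← matches
m3: inner = H(7e 97 fd a5 b3 b3 06 e7 2e 3e) = 05 76; tag = H(14 fd 97 cf d9 d9 6c 05 76) = 0510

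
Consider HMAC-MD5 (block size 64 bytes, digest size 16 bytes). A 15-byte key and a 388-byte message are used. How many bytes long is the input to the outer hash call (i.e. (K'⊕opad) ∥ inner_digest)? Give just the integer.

Key is 15 ≤ 64 bytes, zero-padded: |K'| = 64.
Outer input = (K'⊕opad) ∥ H(inner) → 64 + 16 = 80 bytes.

80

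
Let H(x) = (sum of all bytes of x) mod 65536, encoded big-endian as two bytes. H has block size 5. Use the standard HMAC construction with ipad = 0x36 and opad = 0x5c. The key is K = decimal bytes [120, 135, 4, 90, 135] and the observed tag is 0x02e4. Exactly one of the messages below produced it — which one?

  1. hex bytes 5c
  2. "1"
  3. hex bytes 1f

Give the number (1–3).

Key decimal bytes [120, 135, 4, 90, 135] = 78 87 04 5a 87 is exactly B = 5 bytes: K' = 78 87 04 5a 87.
K' ⊕ ipad = 4e b1 32 6c b1; K' ⊕ opad = 24 db 58 06 db.
m1: inner = H(4e b1 32 6c b1 5c) = 02 aa; tag = H(24 db 58 06 db 02 aa) = 02e4 ← matches
m2: inner = H(4e b1 32 6c b1 31) = 02 7f; tag = H(24 db 58 06 db 02 7f) = 02b9
m3: inner = H(4e b1 32 6c b1 1f) = 02 6d; tag = H(24 db 58 06 db 02 6d) = 02a7

1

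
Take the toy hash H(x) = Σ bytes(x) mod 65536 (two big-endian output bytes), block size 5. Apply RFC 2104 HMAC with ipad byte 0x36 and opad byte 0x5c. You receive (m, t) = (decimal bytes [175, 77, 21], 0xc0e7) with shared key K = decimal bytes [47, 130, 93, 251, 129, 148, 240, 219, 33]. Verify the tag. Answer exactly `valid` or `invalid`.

Key decimal bytes [47, 130, 93, 251, 129, 148, 240, 219, 33] = 2f 82 5d fb 81 94 f0 db 21 is 9 bytes > B = 5, so hash it first: H(key) = 05 0a, then zero-pad to 5 bytes: K' = 05 0a 00 00 00.
K' ⊕ ipad = 33 3c 36 36 36; K' ⊕ opad = 59 56 5c 5c 5c.
Inner hash: sum = 51+60+54+54+54+175+77+21 = 546 → 02 22.
Outer hash (recomputed tag): sum = 89+86+92+92+92+2+34 = 487 → 01 e7.
Recomputed tag = 01e7; claimed = c0e7 → mismatch.

invalid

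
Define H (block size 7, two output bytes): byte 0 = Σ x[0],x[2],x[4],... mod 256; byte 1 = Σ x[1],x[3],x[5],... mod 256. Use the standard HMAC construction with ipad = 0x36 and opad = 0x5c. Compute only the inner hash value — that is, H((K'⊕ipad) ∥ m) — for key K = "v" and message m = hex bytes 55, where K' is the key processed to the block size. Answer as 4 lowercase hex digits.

Key "v" = 76 is 1 byte ≤ B = 7; zero-pad to 7 bytes: K' = 76 00 00 00 00 00 00.
K' ⊕ ipad = 40 36 36 36 36 36 36.
Inner input = 40 36 36 36 36 36 36 ∥ 55.
Inner hash: even-index sum = 226 mod 256 = 226; odd-index sum = 247 mod 256 = 247 → e2 f7.

e2f7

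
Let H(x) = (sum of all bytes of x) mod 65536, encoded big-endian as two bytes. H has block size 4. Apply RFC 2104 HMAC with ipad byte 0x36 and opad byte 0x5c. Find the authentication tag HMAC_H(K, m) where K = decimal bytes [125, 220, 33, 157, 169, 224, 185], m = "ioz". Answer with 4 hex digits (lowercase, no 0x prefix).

Key decimal bytes [125, 220, 33, 157, 169, 224, 185] = 7d dc 21 9d a9 e0 b9 is 7 bytes > B = 4, so hash it first: H(key) = 04 59, then zero-pad to 4 bytes: K' = 04 59 00 00.
K' ⊕ ipad = 32 6f 36 36.  K' ⊕ opad = 58 05 5c 5c.
Inner input = (K'⊕ipad) ∥ m = 32 6f 36 36 ∥ 69 6f 7a.
Inner hash: sum = 50+111+54+54+105+111+122 = 607 → 02 5f.
Outer input = (K'⊕opad) ∥ inner = 58 05 5c 5c ∥ 02 5f.
Outer hash (tag): sum = 88+5+92+92+2+95 = 374 → 01 76.

0176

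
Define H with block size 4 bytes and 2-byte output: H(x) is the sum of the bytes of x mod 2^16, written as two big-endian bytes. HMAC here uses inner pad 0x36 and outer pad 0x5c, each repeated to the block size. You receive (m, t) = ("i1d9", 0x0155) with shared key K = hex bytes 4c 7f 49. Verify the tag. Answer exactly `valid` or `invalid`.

valid

Key hex bytes 4c 7f 49 is 3 bytes ≤ B = 4; zero-pad to 4 bytes: K' = 4c 7f 49 00.
K' ⊕ ipad = 7a 49 7f 36; K' ⊕ opad = 10 23 15 5c.
Inner hash: sum = 122+73+127+54+105+49+100+57 = 687 → 02 af.
Outer hash (recomputed tag): sum = 16+35+21+92+2+175 = 341 → 01 55.
Recomputed tag = 0155; claimed = 0155 → match.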